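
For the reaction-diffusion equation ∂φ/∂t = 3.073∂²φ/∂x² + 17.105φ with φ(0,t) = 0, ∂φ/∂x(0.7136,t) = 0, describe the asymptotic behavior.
φ grows unboundedly. Reaction dominates diffusion (r=17.105 > κπ²/(4L²)≈14.89); solution grows exponentially.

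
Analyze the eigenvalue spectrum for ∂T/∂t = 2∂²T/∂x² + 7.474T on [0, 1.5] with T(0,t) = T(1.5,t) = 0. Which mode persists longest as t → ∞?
Eigenvalues: λₙ = 2n²π²/1.5² - 7.474.
First three modes:
  n=1: λ₁ = 2π²/1.5² - 7.474 ≈ 1.299
  n=2: λ₂ = 8π²/1.5² - 7.474 ≈ 27.618
  n=3: λ₃ = 18π²/1.5² - 7.474 ≈ 71.483
Since 2π²/1.5² ≈ 8.773 > 7.474, all λₙ > 0.
The n=1 mode decays slowest → dominates as t → ∞.
Asymptotic: T ~ c₁ sin(πx/1.5) e^{-λ₁t} with decay rate λ₁ ≈ 1.299.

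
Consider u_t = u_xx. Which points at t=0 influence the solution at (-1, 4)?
The entire real line. The heat equation has infinite propagation speed: any initial disturbance instantly affects all points (though exponentially small far away).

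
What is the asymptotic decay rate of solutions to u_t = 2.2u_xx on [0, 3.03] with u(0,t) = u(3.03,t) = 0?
Eigenvalues: λₙ = 2.2n²π²/3.03².
First three modes:
  n=1: λ₁ = 2.2π²/3.03² ≈ 2.365
  n=2: λ₂ = 8.8π²/3.03² ≈ 9.46 (4× faster decay)
  n=3: λ₃ = 19.8π²/3.03² ≈ 21.285 (9× faster decay)
As t → ∞, higher modes decay exponentially faster. The n=1 mode dominates: u ~ c₁ sin(πx/3.03) e^{-λ₁t}.
Decay rate: λ₁ = 2.2π²/3.03² ≈ 2.365.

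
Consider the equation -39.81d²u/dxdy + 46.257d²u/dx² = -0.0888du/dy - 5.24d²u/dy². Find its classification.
Rewriting in standard form: 46.257d²u/dx² - 39.81d²u/dxdy + 5.24d²u/dy² + 0.0888du/dy = 0. Hyperbolic. (A = 46.257, B = -39.81, C = 5.24 gives B² - 4AC = 615.28938.)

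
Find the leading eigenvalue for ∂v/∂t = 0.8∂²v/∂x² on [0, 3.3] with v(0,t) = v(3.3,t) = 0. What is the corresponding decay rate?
Eigenvalues: λₙ = 0.8n²π²/3.3².
First three modes:
  n=1: λ₁ = 0.8π²/3.3² ≈ 0.725
  n=2: λ₂ = 3.2π²/3.3² ≈ 2.9 (4× faster decay)
  n=3: λ₃ = 7.2π²/3.3² ≈ 6.525 (9× faster decay)
As t → ∞, higher modes decay exponentially faster. The n=1 mode dominates: v ~ c₁ sin(πx/3.3) e^{-λ₁t}.
Decay rate: λ₁ = 0.8π²/3.3² ≈ 0.725.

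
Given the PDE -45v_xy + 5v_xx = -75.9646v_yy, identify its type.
Rewriting in standard form: 5v_xx - 45v_xy + 75.9646v_yy = 0. The second-order coefficients are A = 5, B = -45, C = 75.9646. Since B² - 4AC = 505.708 > 0, this is a hyperbolic PDE.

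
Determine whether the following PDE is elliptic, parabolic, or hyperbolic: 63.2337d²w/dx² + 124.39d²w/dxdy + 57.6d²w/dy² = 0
Coefficients: A = 63.2337, B = 124.39, C = 57.6. B² - 4AC = 903.82762, which is positive, so the equation is hyperbolic.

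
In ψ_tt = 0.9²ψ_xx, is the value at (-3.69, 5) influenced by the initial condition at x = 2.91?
No. The domain of dependence is [-8.19, 0.81], and 2.91 is outside this interval.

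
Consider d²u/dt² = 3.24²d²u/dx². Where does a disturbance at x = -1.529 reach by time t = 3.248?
Domain of influence: [-12.05252, 8.99452]. Data at x = -1.529 spreads outward at speed 3.24.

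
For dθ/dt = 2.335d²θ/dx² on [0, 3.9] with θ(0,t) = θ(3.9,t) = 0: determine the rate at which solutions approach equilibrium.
Eigenvalues: λₙ = 2.335n²π²/3.9².
First three modes:
  n=1: λ₁ = 2.335π²/3.9² ≈ 1.515
  n=2: λ₂ = 9.34π²/3.9² ≈ 6.061 (4× faster decay)
  n=3: λ₃ = 21.015π²/3.9² ≈ 13.636 (9× faster decay)
As t → ∞, higher modes decay exponentially faster. The n=1 mode dominates: θ ~ c₁ sin(πx/3.9) e^{-λ₁t}.
Decay rate: λ₁ = 2.335π²/3.9² ≈ 1.515.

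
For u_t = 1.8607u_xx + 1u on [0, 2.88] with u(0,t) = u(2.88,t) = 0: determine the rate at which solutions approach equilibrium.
Eigenvalues: λₙ = 1.8607n²π²/2.88² - 1.
First three modes:
  n=1: λ₁ = 1.8607π²/2.88² - 1 ≈ 1.214
  n=2: λ₂ = 7.4428π²/2.88² - 1 ≈ 7.856
  n=3: λ₃ = 16.7463π²/2.88² - 1 ≈ 18.927
Since 1.8607π²/2.88² ≈ 2.214 > 1, all λₙ > 0.
The n=1 mode decays slowest → dominates as t → ∞.
Asymptotic: u ~ c₁ sin(πx/2.88) e^{-λ₁t} with decay rate λ₁ ≈ 1.214.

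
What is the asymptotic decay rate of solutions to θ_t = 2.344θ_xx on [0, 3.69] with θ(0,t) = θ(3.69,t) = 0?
Eigenvalues: λₙ = 2.344n²π²/3.69².
First three modes:
  n=1: λ₁ = 2.344π²/3.69² ≈ 1.699
  n=2: λ₂ = 9.376π²/3.69² ≈ 6.796 (4× faster decay)
  n=3: λ₃ = 21.096π²/3.69² ≈ 15.291 (9× faster decay)
As t → ∞, higher modes decay exponentially faster. The n=1 mode dominates: θ ~ c₁ sin(πx/3.69) e^{-λ₁t}.
Decay rate: λ₁ = 2.344π²/3.69² ≈ 1.699.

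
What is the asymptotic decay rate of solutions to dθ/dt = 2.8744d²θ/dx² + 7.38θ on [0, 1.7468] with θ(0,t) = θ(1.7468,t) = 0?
Eigenvalues: λₙ = 2.8744n²π²/1.7468² - 7.38.
First three modes:
  n=1: λ₁ = 2.8744π²/1.7468² - 7.38 ≈ 1.917
  n=2: λ₂ = 11.4976π²/1.7468² - 7.38 ≈ 29.81
  n=3: λ₃ = 25.8696π²/1.7468² - 7.38 ≈ 76.296
Since 2.8744π²/1.7468² ≈ 9.297 > 7.38, all λₙ > 0.
The n=1 mode decays slowest → dominates as t → ∞.
Asymptotic: θ ~ c₁ sin(πx/1.7468) e^{-λ₁t} with decay rate λ₁ ≈ 1.917.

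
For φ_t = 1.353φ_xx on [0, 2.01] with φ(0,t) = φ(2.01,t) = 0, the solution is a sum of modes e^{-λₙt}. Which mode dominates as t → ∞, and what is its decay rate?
Eigenvalues: λₙ = 1.353n²π²/2.01².
First three modes:
  n=1: λ₁ = 1.353π²/2.01² ≈ 3.305
  n=2: λ₂ = 5.412π²/2.01² ≈ 13.221 (4× faster decay)
  n=3: λ₃ = 12.177π²/2.01² ≈ 29.747 (9× faster decay)
As t → ∞, higher modes decay exponentially faster. The n=1 mode dominates: φ ~ c₁ sin(πx/2.01) e^{-λ₁t}.
Decay rate: λ₁ = 1.353π²/2.01² ≈ 3.305.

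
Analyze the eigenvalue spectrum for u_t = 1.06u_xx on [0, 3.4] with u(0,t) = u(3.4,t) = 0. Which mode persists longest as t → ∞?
Eigenvalues: λₙ = 1.06n²π²/3.4².
First three modes:
  n=1: λ₁ = 1.06π²/3.4² ≈ 0.905
  n=2: λ₂ = 4.24π²/3.4² ≈ 3.62 (4× faster decay)
  n=3: λ₃ = 9.54π²/3.4² ≈ 8.145 (9× faster decay)
As t → ∞, higher modes decay exponentially faster. The n=1 mode dominates: u ~ c₁ sin(πx/3.4) e^{-λ₁t}.
Decay rate: λ₁ = 1.06π²/3.4² ≈ 0.905.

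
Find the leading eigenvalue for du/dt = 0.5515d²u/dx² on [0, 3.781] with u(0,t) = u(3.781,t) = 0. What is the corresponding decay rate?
Eigenvalues: λₙ = 0.5515n²π²/3.781².
First three modes:
  n=1: λ₁ = 0.5515π²/3.781² ≈ 0.381
  n=2: λ₂ = 2.206π²/3.781² ≈ 1.523 (4× faster decay)
  n=3: λ₃ = 4.9635π²/3.781² ≈ 3.427 (9× faster decay)
As t → ∞, higher modes decay exponentially faster. The n=1 mode dominates: u ~ c₁ sin(πx/3.781) e^{-λ₁t}.
Decay rate: λ₁ = 0.5515π²/3.781² ≈ 0.381.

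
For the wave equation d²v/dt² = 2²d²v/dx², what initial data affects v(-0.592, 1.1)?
Domain of dependence: [-2.792, 1.608]. Signals travel at speed 2, so data within |x - -0.592| ≤ 2·1.1 = 2.2 can reach the point.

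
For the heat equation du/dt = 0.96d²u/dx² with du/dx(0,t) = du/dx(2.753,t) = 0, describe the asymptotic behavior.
u → constant (steady state). Heat is conserved (no flux at boundaries); solution approaches the spatial average.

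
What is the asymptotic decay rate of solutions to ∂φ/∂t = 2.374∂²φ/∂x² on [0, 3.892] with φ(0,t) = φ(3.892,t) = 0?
Eigenvalues: λₙ = 2.374n²π²/3.892².
First three modes:
  n=1: λ₁ = 2.374π²/3.892² ≈ 1.547
  n=2: λ₂ = 9.496π²/3.892² ≈ 6.187 (4× faster decay)
  n=3: λ₃ = 21.366π²/3.892² ≈ 13.921 (9× faster decay)
As t → ∞, higher modes decay exponentially faster. The n=1 mode dominates: φ ~ c₁ sin(πx/3.892) e^{-λ₁t}.
Decay rate: λ₁ = 2.374π²/3.892² ≈ 1.547.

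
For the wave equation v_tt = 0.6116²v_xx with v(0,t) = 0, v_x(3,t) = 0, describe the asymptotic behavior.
v oscillates (no decay). Energy is conserved; the solution oscillates indefinitely as standing waves.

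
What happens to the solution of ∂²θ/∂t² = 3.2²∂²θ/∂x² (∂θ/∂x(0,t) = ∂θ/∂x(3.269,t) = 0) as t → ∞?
θ oscillates about a mean that drifts linearly in t (generically unbounded; no decay). There is no damping, so the nonconstant modes persist as standing waves (energy conserved, no decay). But with Neumann conditions at both ends the constant mode has eigenvalue 0: the spatial mean M(t) of θ satisfies M'' = 0, so M(t) = M(0) + M'(0)·t. Unless the initial velocity has zero mean (∫θ_t(x,0)dx = 0), the solution grows linearly in t (unbounded, though not exponentially); if it does have zero mean, the solution stays bounded and simply oscillates.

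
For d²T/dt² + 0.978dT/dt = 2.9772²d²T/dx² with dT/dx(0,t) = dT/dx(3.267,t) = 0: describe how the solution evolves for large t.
T → constant (steady state). Damping (γ=0.978) dissipates the nonconstant modes; with Neumann BCs the spatial average obeys M''+γM'=0 and tends to a finite limit.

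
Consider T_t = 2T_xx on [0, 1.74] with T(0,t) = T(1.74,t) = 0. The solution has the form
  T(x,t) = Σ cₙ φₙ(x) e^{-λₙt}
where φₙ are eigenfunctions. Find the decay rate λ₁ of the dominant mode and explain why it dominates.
Eigenvalues: λₙ = 2n²π²/1.74².
First three modes:
  n=1: λ₁ = 2π²/1.74² ≈ 6.52
  n=2: λ₂ = 8π²/1.74² ≈ 26.079 (4× faster decay)
  n=3: λ₃ = 18π²/1.74² ≈ 58.678 (9× faster decay)
As t → ∞, higher modes decay exponentially faster. The n=1 mode dominates: T ~ c₁ sin(πx/1.74) e^{-λ₁t}.
Decay rate: λ₁ = 2π²/1.74² ≈ 6.52.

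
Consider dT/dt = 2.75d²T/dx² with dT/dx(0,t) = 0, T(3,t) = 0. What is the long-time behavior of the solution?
As t → ∞, T → 0. Heat escapes through the Dirichlet boundary.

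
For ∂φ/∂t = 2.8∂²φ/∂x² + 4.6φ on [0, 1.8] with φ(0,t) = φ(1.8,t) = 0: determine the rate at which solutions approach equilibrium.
Eigenvalues: λₙ = 2.8n²π²/1.8² - 4.6.
First three modes:
  n=1: λ₁ = 2.8π²/1.8² - 4.6 ≈ 3.929
  n=2: λ₂ = 11.2π²/1.8² - 4.6 ≈ 29.517
  n=3: λ₃ = 25.2π²/1.8² - 4.6 ≈ 72.164
Since 2.8π²/1.8² ≈ 8.529 > 4.6, all λₙ > 0.
The n=1 mode decays slowest → dominates as t → ∞.
Asymptotic: φ ~ c₁ sin(πx/1.8) e^{-λ₁t} with decay rate λ₁ ≈ 3.929.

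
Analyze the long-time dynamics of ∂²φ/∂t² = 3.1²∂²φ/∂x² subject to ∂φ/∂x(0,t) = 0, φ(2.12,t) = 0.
Long-time behavior: φ oscillates (no decay). Energy is conserved; the solution oscillates indefinitely as standing waves.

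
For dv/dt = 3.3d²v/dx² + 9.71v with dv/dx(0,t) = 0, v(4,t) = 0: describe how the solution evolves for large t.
v grows unboundedly. Reaction dominates diffusion (r=9.71 > κπ²/(4L²)≈0.51); solution grows exponentially.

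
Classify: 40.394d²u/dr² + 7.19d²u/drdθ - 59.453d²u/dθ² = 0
Hyperbolic (discriminant = 9657.874028).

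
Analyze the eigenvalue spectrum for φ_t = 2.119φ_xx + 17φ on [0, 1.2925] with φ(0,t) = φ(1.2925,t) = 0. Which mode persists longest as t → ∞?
Eigenvalues: λₙ = 2.119n²π²/1.2925² - 17.
First three modes:
  n=1: λ₁ = 2.119π²/1.2925² - 17 ≈ -4.481
  n=2: λ₂ = 8.476π²/1.2925² - 17 ≈ 33.076
  n=3: λ₃ = 19.071π²/1.2925² - 17 ≈ 95.671
Since 2.119π²/1.2925² ≈ 12.519 < 17, λ₁ < 0.
The n=1 mode grows fastest (−λₙ is largest for n=1) → dominates.
Asymptotic: φ ~ c₁ sin(πx/1.2925) e^{4.481t} (exponential growth at rate −λ₁ ≈ 4.481).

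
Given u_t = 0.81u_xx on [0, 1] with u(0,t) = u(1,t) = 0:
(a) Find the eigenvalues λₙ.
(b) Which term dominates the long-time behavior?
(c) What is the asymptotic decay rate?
Eigenvalues: λₙ = 0.81n²π².
First three modes:
  n=1: λ₁ = 0.81π² ≈ 7.994
  n=2: λ₂ = 3.24π² ≈ 31.978 (4× faster decay)
  n=3: λ₃ = 7.29π² ≈ 71.949 (9× faster decay)
As t → ∞, higher modes decay exponentially faster. The n=1 mode dominates: u ~ c₁ sin(πx) e^{-λ₁t}.
Decay rate: λ₁ = 0.81π² ≈ 7.994.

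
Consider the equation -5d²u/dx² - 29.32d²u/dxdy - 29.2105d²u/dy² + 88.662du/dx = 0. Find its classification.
Hyperbolic. (A = -5, B = -29.32, C = -29.2105 gives B² - 4AC = 275.4524.)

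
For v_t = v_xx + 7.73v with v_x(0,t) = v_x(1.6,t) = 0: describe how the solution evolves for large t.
v grows unboundedly. With Neumann BCs the constant mode has diffusion eigenvalue 0, so any r > 0 makes it grow like e^(7.73t); solution grows exponentially.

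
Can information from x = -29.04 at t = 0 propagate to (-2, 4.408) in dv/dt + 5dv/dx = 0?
No. Only data at x = -24.04 affects (-2, 4.408). Advection has one-way propagation along characteristics.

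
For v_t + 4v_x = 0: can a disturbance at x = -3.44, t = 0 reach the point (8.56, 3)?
Yes. The characteristic through (8.56, 3) passes through x = -3.44.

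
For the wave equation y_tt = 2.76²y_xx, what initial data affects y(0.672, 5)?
Domain of dependence: [-13.128, 14.472]. Signals travel at speed 2.76, so data within |x - 0.672| ≤ 2.76·5 = 13.8 can reach the point.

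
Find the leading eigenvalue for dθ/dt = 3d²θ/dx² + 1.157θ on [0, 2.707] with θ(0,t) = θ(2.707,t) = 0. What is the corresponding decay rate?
Eigenvalues: λₙ = 3n²π²/2.707² - 1.157.
First three modes:
  n=1: λ₁ = 3π²/2.707² - 1.157 ≈ 2.884
  n=2: λ₂ = 12π²/2.707² - 1.157 ≈ 15.005
  n=3: λ₃ = 27π²/2.707² - 1.157 ≈ 35.208
Since 3π²/2.707² ≈ 4.041 > 1.157, all λₙ > 0.
The n=1 mode decays slowest → dominates as t → ∞.
Asymptotic: θ ~ c₁ sin(πx/2.707) e^{-λ₁t} with decay rate λ₁ ≈ 2.884.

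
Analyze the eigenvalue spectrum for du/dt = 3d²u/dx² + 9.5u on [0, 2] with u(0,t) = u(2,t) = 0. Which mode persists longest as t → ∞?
Eigenvalues: λₙ = 3n²π²/2² - 9.5.
First three modes:
  n=1: λ₁ = 3π²/2² - 9.5 ≈ -2.098
  n=2: λ₂ = 12π²/2² - 9.5 ≈ 20.109
  n=3: λ₃ = 27π²/2² - 9.5 ≈ 57.12
Since 3π²/2² ≈ 7.402 < 9.5, λ₁ < 0.
The n=1 mode grows fastest (−λₙ is largest for n=1) → dominates.
Asymptotic: u ~ c₁ sin(πx/2) e^{2.098t} (exponential growth at rate −λ₁ ≈ 2.098).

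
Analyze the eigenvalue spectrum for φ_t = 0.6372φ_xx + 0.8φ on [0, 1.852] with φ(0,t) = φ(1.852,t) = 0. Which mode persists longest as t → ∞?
Eigenvalues: λₙ = 0.6372n²π²/1.852² - 0.8.
First three modes:
  n=1: λ₁ = 0.6372π²/1.852² - 0.8 ≈ 1.034
  n=2: λ₂ = 2.5488π²/1.852² - 0.8 ≈ 6.534
  n=3: λ₃ = 5.7348π²/1.852² - 0.8 ≈ 15.702
Since 0.6372π²/1.852² ≈ 1.834 > 0.8, all λₙ > 0.
The n=1 mode decays slowest → dominates as t → ∞.
Asymptotic: φ ~ c₁ sin(πx/1.852) e^{-λ₁t} with decay rate λ₁ ≈ 1.034.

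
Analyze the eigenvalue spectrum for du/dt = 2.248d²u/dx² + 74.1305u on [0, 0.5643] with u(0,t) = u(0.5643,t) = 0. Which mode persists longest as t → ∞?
Eigenvalues: λₙ = 2.248n²π²/0.5643² - 74.1305.
First three modes:
  n=1: λ₁ = 2.248π²/0.5643² - 74.1305 ≈ -4.456
  n=2: λ₂ = 8.992π²/0.5643² - 74.1305 ≈ 204.569
  n=3: λ₃ = 20.232π²/0.5643² - 74.1305 ≈ 552.943
Since 2.248π²/0.5643² ≈ 69.675 < 74.1305, λ₁ < 0.
The n=1 mode grows fastest (−λₙ is largest for n=1) → dominates.
Asymptotic: u ~ c₁ sin(πx/0.5643) e^{4.456t} (exponential growth at rate −λ₁ ≈ 4.456).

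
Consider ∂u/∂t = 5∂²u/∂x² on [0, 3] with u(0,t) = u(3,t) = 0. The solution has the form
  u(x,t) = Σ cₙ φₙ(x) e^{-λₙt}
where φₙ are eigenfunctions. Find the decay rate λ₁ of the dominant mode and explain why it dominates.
Eigenvalues: λₙ = 5n²π²/3².
First three modes:
  n=1: λ₁ = 5π²/3² ≈ 5.483
  n=2: λ₂ = 20π²/3² ≈ 21.932 (4× faster decay)
  n=3: λ₃ = 45π²/3² ≈ 49.348 (9× faster decay)
As t → ∞, higher modes decay exponentially faster. The n=1 mode dominates: u ~ c₁ sin(πx/3) e^{-λ₁t}.
Decay rate: λ₁ = 5π²/3² ≈ 5.483.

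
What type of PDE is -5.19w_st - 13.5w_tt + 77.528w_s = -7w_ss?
Rewriting in standard form: 7w_ss - 5.19w_st - 13.5w_tt + 77.528w_s = 0. With A = 7, B = -5.19, C = -13.5, the discriminant is 404.9361. This is a hyperbolic PDE.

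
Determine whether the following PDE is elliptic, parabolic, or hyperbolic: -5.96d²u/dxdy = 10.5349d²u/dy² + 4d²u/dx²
Rewriting in standard form: -4d²u/dx² - 5.96d²u/dxdy - 10.5349d²u/dy² = 0. Coefficients: A = -4, B = -5.96, C = -10.5349. B² - 4AC = -133.0368, which is negative, so the equation is elliptic.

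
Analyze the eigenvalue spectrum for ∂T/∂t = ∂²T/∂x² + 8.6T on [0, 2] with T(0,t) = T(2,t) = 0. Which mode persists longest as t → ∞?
Eigenvalues: λₙ = n²π²/2² - 8.6.
First three modes:
  n=1: λ₁ = π²/2² - 8.6 ≈ -6.133
  n=2: λ₂ = 4π²/2² - 8.6 ≈ 1.27
  n=3: λ₃ = 9π²/2² - 8.6 ≈ 13.607
Since π²/2² ≈ 2.467 < 8.6, λ₁ < 0.
The n=1 mode grows fastest (−λₙ is largest for n=1) → dominates.
Asymptotic: T ~ c₁ sin(πx/2) e^{6.133t} (exponential growth at rate −λ₁ ≈ 6.133).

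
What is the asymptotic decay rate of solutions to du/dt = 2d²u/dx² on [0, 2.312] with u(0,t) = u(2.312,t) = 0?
Eigenvalues: λₙ = 2n²π²/2.312².
First three modes:
  n=1: λ₁ = 2π²/2.312² ≈ 3.693
  n=2: λ₂ = 8π²/2.312² ≈ 14.771 (4× faster decay)
  n=3: λ₃ = 18π²/2.312² ≈ 33.235 (9× faster decay)
As t → ∞, higher modes decay exponentially faster. The n=1 mode dominates: u ~ c₁ sin(πx/2.312) e^{-λ₁t}.
Decay rate: λ₁ = 2π²/2.312² ≈ 3.693.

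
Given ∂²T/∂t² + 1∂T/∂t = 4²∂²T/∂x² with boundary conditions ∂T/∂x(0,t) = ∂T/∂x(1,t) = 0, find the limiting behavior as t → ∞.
T → constant (steady state). Damping (γ=1) dissipates the nonconstant modes; with Neumann BCs the spatial average obeys M''+γM'=0 and tends to a finite limit.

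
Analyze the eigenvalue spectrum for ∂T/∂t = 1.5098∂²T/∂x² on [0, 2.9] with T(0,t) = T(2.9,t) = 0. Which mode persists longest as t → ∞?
Eigenvalues: λₙ = 1.5098n²π²/2.9².
First three modes:
  n=1: λ₁ = 1.5098π²/2.9² ≈ 1.772
  n=2: λ₂ = 6.0392π²/2.9² ≈ 7.087 (4× faster decay)
  n=3: λ₃ = 13.5882π²/2.9² ≈ 15.947 (9× faster decay)
As t → ∞, higher modes decay exponentially faster. The n=1 mode dominates: T ~ c₁ sin(πx/2.9) e^{-λ₁t}.
Decay rate: λ₁ = 1.5098π²/2.9² ≈ 1.772.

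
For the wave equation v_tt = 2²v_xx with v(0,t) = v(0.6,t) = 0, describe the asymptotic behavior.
v oscillates (no decay). Energy is conserved; the solution oscillates indefinitely as standing waves.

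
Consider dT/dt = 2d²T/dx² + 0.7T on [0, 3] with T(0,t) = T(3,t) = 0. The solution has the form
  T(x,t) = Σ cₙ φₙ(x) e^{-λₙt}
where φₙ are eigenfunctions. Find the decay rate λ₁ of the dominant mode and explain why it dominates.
Eigenvalues: λₙ = 2n²π²/3² - 0.7.
First three modes:
  n=1: λ₁ = 2π²/3² - 0.7 ≈ 1.493
  n=2: λ₂ = 8π²/3² - 0.7 ≈ 8.073
  n=3: λ₃ = 18π²/3² - 0.7 ≈ 19.039
Since 2π²/3² ≈ 2.193 > 0.7, all λₙ > 0.
The n=1 mode decays slowest → dominates as t → ∞.
Asymptotic: T ~ c₁ sin(πx/3) e^{-λ₁t} with decay rate λ₁ ≈ 1.493.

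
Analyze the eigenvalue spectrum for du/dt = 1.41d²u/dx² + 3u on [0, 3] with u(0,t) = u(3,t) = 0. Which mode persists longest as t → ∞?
Eigenvalues: λₙ = 1.41n²π²/3² - 3.
First three modes:
  n=1: λ₁ = 1.41π²/3² - 3 ≈ -1.454
  n=2: λ₂ = 5.64π²/3² - 3 ≈ 3.185
  n=3: λ₃ = 12.69π²/3² - 3 ≈ 10.916
Since 1.41π²/3² ≈ 1.546 < 3, λ₁ < 0.
The n=1 mode grows fastest (−λₙ is largest for n=1) → dominates.
Asymptotic: u ~ c₁ sin(πx/3) e^{1.454t} (exponential growth at rate −λ₁ ≈ 1.454).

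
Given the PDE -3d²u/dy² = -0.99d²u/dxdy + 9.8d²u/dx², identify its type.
Rewriting in standard form: -9.8d²u/dx² + 0.99d²u/dxdy - 3d²u/dy² = 0. The second-order coefficients are A = -9.8, B = 0.99, C = -3. Since B² - 4AC = -116.6199 < 0, this is an elliptic PDE.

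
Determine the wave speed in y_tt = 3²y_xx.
Speed = 3. Information travels along characteristics x = x₀ ± 3t.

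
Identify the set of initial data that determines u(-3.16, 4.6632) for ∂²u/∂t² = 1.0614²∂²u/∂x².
Domain of dependence: [-8.10952048, 1.78952048]. Signals travel at speed 1.0614, so data within |x - -3.16| ≤ 1.0614·4.6632 = 4.94952048 can reach the point.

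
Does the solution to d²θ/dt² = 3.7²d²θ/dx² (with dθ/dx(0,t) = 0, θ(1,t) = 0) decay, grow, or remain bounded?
θ oscillates (no decay). Energy is conserved; the solution oscillates indefinitely as standing waves.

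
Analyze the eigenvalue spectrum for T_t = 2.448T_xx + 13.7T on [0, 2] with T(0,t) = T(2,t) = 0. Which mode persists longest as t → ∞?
Eigenvalues: λₙ = 2.448n²π²/2² - 13.7.
First three modes:
  n=1: λ₁ = 2.448π²/2² - 13.7 ≈ -7.66
  n=2: λ₂ = 9.792π²/2² - 13.7 ≈ 10.461
  n=3: λ₃ = 22.032π²/2² - 13.7 ≈ 40.662
Since 2.448π²/2² ≈ 6.04 < 13.7, λ₁ < 0.
The n=1 mode grows fastest (−λₙ is largest for n=1) → dominates.
Asymptotic: T ~ c₁ sin(πx/2) e^{7.66t} (exponential growth at rate −λ₁ ≈ 7.66).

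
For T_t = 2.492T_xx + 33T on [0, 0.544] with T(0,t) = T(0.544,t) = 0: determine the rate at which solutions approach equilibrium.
Eigenvalues: λₙ = 2.492n²π²/0.544² - 33.
First three modes:
  n=1: λ₁ = 2.492π²/0.544² - 33 ≈ 50.109
  n=2: λ₂ = 9.968π²/0.544² - 33 ≈ 299.437
  n=3: λ₃ = 22.428π²/0.544² - 33 ≈ 714.984
Since 2.492π²/0.544² ≈ 83.109 > 33, all λₙ > 0.
The n=1 mode decays slowest → dominates as t → ∞.
Asymptotic: T ~ c₁ sin(πx/0.544) e^{-λ₁t} with decay rate λ₁ ≈ 50.109.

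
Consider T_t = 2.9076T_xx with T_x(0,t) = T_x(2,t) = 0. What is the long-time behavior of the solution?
As t → ∞, T → constant (steady state). Heat is conserved (no flux at boundaries); solution approaches the spatial average.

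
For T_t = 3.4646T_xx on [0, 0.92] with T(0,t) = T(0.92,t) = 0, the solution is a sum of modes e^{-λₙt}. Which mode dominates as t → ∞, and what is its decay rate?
Eigenvalues: λₙ = 3.4646n²π²/0.92².
First three modes:
  n=1: λ₁ = 3.4646π²/0.92² ≈ 40.4
  n=2: λ₂ = 13.8584π²/0.92² ≈ 161.598 (4× faster decay)
  n=3: λ₃ = 31.1814π²/0.92² ≈ 363.597 (9× faster decay)
As t → ∞, higher modes decay exponentially faster. The n=1 mode dominates: T ~ c₁ sin(πx/0.92) e^{-λ₁t}.
Decay rate: λ₁ = 3.4646π²/0.92² ≈ 40.4.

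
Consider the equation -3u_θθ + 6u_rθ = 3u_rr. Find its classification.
Rewriting in standard form: -3u_rr + 6u_rθ - 3u_θθ = 0. Parabolic. (A = -3, B = 6, C = -3 gives B² - 4AC = 0.)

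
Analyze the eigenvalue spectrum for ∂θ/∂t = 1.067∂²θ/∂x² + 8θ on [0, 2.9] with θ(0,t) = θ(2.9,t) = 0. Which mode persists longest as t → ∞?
Eigenvalues: λₙ = 1.067n²π²/2.9² - 8.
First three modes:
  n=1: λ₁ = 1.067π²/2.9² - 8 ≈ -6.748
  n=2: λ₂ = 4.268π²/2.9² - 8 ≈ -2.991
  n=3: λ₃ = 9.603π²/2.9² - 8 ≈ 3.27
Since 1.067π²/2.9² ≈ 1.252 < 8, λ₁ < 0.
The n=1 mode grows fastest (−λₙ is largest for n=1) → dominates.
Asymptotic: θ ~ c₁ sin(πx/2.9) e^{6.748t} (exponential growth at rate −λ₁ ≈ 6.748).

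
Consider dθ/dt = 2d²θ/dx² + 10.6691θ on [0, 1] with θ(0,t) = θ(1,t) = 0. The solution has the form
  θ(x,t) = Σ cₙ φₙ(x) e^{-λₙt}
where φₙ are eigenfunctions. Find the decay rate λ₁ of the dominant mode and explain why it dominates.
Eigenvalues: λₙ = 2n²π²/1² - 10.6691.
First three modes:
  n=1: λ₁ = 2π² - 10.6691 ≈ 9.07
  n=2: λ₂ = 8π² - 10.6691 ≈ 68.288
  n=3: λ₃ = 18π² - 10.6691 ≈ 166.984
Since 2π² ≈ 19.739 > 10.6691, all λₙ > 0.
The n=1 mode decays slowest → dominates as t → ∞.
Asymptotic: θ ~ c₁ sin(πx/1) e^{-λ₁t} with decay rate λ₁ ≈ 9.07.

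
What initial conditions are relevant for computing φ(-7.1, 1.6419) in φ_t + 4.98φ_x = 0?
A single point: x = -15.276662. The characteristic through (-7.1, 1.6419) is x - 4.98t = const, so x = -7.1 - 4.98·1.6419 = -15.276662.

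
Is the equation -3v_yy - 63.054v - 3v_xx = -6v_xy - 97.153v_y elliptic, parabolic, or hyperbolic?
Rewriting in standard form: -3v_xx + 6v_xy - 3v_yy + 97.153v_y - 63.054v = 0. Computing B² - 4AC with A = -3, B = 6, C = -3: discriminant = 0 (zero). Answer: parabolic.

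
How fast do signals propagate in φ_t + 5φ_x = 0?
Speed = 5. Information travels along x - 5t = const (rightward).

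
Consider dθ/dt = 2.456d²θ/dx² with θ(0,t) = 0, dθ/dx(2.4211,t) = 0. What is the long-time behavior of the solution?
As t → ∞, θ → 0. Heat escapes through the Dirichlet boundary.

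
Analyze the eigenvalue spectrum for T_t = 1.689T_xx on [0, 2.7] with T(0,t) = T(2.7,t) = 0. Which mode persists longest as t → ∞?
Eigenvalues: λₙ = 1.689n²π²/2.7².
First three modes:
  n=1: λ₁ = 1.689π²/2.7² ≈ 2.287
  n=2: λ₂ = 6.756π²/2.7² ≈ 9.147 (4× faster decay)
  n=3: λ₃ = 15.201π²/2.7² ≈ 20.58 (9× faster decay)
As t → ∞, higher modes decay exponentially faster. The n=1 mode dominates: T ~ c₁ sin(πx/2.7) e^{-λ₁t}.
Decay rate: λ₁ = 1.689π²/2.7² ≈ 2.287.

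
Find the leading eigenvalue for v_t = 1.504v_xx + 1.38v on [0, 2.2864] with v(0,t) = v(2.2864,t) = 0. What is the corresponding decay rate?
Eigenvalues: λₙ = 1.504n²π²/2.2864² - 1.38.
First three modes:
  n=1: λ₁ = 1.504π²/2.2864² - 1.38 ≈ 1.46
  n=2: λ₂ = 6.016π²/2.2864² - 1.38 ≈ 9.978
  n=3: λ₃ = 13.536π²/2.2864² - 1.38 ≈ 24.176
Since 1.504π²/2.2864² ≈ 2.84 > 1.38, all λₙ > 0.
The n=1 mode decays slowest → dominates as t → ∞.
Asymptotic: v ~ c₁ sin(πx/2.2864) e^{-λ₁t} with decay rate λ₁ ≈ 1.46.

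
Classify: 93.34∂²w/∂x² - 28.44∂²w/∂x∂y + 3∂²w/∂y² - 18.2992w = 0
Elliptic (discriminant = -311.2464).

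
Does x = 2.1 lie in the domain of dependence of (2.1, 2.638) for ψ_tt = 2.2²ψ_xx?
Yes. The domain of dependence is [-3.7036, 7.9036], and 2.1 ∈ [-3.7036, 7.9036].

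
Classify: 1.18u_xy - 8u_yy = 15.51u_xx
Rewriting in standard form: -15.51u_xx + 1.18u_xy - 8u_yy = 0. Elliptic (discriminant = -494.9276).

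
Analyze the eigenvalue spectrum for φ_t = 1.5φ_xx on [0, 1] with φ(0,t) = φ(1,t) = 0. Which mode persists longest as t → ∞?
Eigenvalues: λₙ = 1.5n²π².
First three modes:
  n=1: λ₁ = 1.5π² ≈ 14.804
  n=2: λ₂ = 6π² ≈ 59.218 (4× faster decay)
  n=3: λ₃ = 13.5π² ≈ 133.24 (9× faster decay)
As t → ∞, higher modes decay exponentially faster. The n=1 mode dominates: φ ~ c₁ sin(πx) e^{-λ₁t}.
Decay rate: λ₁ = 1.5π² ≈ 14.804.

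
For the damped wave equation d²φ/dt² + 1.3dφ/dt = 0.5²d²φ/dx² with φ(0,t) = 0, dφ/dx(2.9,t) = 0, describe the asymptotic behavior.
φ → 0. Damping (γ=1.3) dissipates energy; oscillations decay exponentially.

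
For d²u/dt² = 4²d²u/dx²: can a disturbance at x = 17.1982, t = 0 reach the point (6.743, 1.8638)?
No. The domain of dependence is [-0.7122, 14.1982], and 17.1982 is outside this interval.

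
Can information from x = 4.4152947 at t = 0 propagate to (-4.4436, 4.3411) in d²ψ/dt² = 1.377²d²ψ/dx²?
No. The domain of dependence is [-10.4212947, 1.5340947], and 4.4152947 is outside this interval.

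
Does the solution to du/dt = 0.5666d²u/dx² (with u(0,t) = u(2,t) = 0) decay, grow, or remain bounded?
u → 0. Heat diffuses out through both boundaries.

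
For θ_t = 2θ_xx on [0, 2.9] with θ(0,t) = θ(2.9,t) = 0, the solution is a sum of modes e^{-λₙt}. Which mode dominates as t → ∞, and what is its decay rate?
Eigenvalues: λₙ = 2n²π²/2.9².
First three modes:
  n=1: λ₁ = 2π²/2.9² ≈ 2.347
  n=2: λ₂ = 8π²/2.9² ≈ 9.388 (4× faster decay)
  n=3: λ₃ = 18π²/2.9² ≈ 21.124 (9× faster decay)
As t → ∞, higher modes decay exponentially faster. The n=1 mode dominates: θ ~ c₁ sin(πx/2.9) e^{-λ₁t}.
Decay rate: λ₁ = 2π²/2.9² ≈ 2.347.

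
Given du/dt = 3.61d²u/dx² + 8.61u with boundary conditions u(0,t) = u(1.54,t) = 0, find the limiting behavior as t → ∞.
u → 0. Diffusion dominates reaction (r=8.61 < κπ²/L²≈15.02); solution decays.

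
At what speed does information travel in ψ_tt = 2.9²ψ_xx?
Speed = 2.9. Information travels along characteristics x = x₀ ± 2.9t.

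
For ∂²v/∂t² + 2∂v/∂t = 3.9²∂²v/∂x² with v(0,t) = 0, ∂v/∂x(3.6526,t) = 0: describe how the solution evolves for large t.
v → 0. Damping (γ=2) dissipates energy; oscillations decay exponentially.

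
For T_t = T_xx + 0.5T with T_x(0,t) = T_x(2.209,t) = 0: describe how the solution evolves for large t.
T grows unboundedly. With Neumann BCs the constant mode has diffusion eigenvalue 0, so any r > 0 makes it grow like e^(0.5t); solution grows exponentially.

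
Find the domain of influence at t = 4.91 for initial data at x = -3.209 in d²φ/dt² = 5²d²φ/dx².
Domain of influence: [-27.759, 21.341]. Data at x = -3.209 spreads outward at speed 5.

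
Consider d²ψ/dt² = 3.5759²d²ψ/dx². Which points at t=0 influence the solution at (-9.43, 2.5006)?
Domain of dependence: [-18.37189554, -0.48810446]. Signals travel at speed 3.5759, so data within |x - -9.43| ≤ 3.5759·2.5006 = 8.94189554 can reach the point.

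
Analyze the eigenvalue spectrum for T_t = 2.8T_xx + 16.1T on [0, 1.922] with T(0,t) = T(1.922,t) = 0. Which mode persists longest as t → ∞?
Eigenvalues: λₙ = 2.8n²π²/1.922² - 16.1.
First three modes:
  n=1: λ₁ = 2.8π²/1.922² - 16.1 ≈ -8.619
  n=2: λ₂ = 11.2π²/1.922² - 16.1 ≈ 13.823
  n=3: λ₃ = 25.2π²/1.922² - 16.1 ≈ 51.228
Since 2.8π²/1.922² ≈ 7.481 < 16.1, λ₁ < 0.
The n=1 mode grows fastest (−λₙ is largest for n=1) → dominates.
Asymptotic: T ~ c₁ sin(πx/1.922) e^{8.619t} (exponential growth at rate −λ₁ ≈ 8.619).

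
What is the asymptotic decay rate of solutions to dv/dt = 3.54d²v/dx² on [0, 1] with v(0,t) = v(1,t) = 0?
Eigenvalues: λₙ = 3.54n²π².
First three modes:
  n=1: λ₁ = 3.54π² ≈ 34.938
  n=2: λ₂ = 14.16π² ≈ 139.754 (4× faster decay)
  n=3: λ₃ = 31.86π² ≈ 314.446 (9× faster decay)
As t → ∞, higher modes decay exponentially faster. The n=1 mode dominates: v ~ c₁ sin(πx) e^{-λ₁t}.
Decay rate: λ₁ = 3.54π² ≈ 34.938.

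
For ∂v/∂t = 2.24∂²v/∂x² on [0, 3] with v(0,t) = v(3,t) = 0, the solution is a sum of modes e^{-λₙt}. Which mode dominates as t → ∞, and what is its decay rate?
Eigenvalues: λₙ = 2.24n²π²/3².
First three modes:
  n=1: λ₁ = 2.24π²/3² ≈ 2.456
  n=2: λ₂ = 8.96π²/3² ≈ 9.826 (4× faster decay)
  n=3: λ₃ = 20.16π²/3² ≈ 22.108 (9× faster decay)
As t → ∞, higher modes decay exponentially faster. The n=1 mode dominates: v ~ c₁ sin(πx/3) e^{-λ₁t}.
Decay rate: λ₁ = 2.24π²/3² ≈ 2.456.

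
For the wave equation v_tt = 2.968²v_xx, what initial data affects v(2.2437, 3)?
Domain of dependence: [-6.6603, 11.1477]. Signals travel at speed 2.968, so data within |x - 2.2437| ≤ 2.968·3 = 8.904 can reach the point.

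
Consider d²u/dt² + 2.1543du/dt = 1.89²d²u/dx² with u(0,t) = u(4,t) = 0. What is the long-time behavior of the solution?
As t → ∞, u → 0. Damping (γ=2.1543) dissipates energy; oscillations decay exponentially.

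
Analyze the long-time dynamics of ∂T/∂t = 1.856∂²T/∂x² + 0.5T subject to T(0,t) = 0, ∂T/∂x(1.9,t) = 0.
Long-time behavior: T → 0. Diffusion dominates reaction (r=0.5 < κπ²/(4L²)≈1.27); solution decays.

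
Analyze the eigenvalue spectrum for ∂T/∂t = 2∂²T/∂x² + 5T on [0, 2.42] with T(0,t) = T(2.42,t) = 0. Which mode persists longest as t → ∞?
Eigenvalues: λₙ = 2n²π²/2.42² - 5.
First three modes:
  n=1: λ₁ = 2π²/2.42² - 5 ≈ -1.629
  n=2: λ₂ = 8π²/2.42² - 5 ≈ 8.482
  n=3: λ₃ = 18π²/2.42² - 5 ≈ 25.335
Since 2π²/2.42² ≈ 3.371 < 5, λ₁ < 0.
The n=1 mode grows fastest (−λₙ is largest for n=1) → dominates.
Asymptotic: T ~ c₁ sin(πx/2.42) e^{1.629t} (exponential growth at rate −λ₁ ≈ 1.629).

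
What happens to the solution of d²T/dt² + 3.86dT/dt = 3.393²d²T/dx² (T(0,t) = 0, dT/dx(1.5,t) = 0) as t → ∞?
T → 0. Damping (γ=3.86) dissipates energy; oscillations decay exponentially.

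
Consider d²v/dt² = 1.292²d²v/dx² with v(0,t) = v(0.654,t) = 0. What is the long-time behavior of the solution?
As t → ∞, v oscillates (no decay). Energy is conserved; the solution oscillates indefinitely as standing waves.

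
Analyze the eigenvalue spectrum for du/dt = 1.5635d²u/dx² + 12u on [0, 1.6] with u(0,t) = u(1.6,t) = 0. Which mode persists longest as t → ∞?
Eigenvalues: λₙ = 1.5635n²π²/1.6² - 12.
First three modes:
  n=1: λ₁ = 1.5635π²/1.6² - 12 ≈ -5.972
  n=2: λ₂ = 6.254π²/1.6² - 12 ≈ 12.111
  n=3: λ₃ = 14.0715π²/1.6² - 12 ≈ 42.25
Since 1.5635π²/1.6² ≈ 6.028 < 12, λ₁ < 0.
The n=1 mode grows fastest (−λₙ is largest for n=1) → dominates.
Asymptotic: u ~ c₁ sin(πx/1.6) e^{5.972t} (exponential growth at rate −λ₁ ≈ 5.972).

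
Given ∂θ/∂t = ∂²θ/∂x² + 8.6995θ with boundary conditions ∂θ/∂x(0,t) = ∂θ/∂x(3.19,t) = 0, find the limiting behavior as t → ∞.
θ grows unboundedly. With Neumann BCs the constant mode has diffusion eigenvalue 0, so any r > 0 makes it grow like e^(8.6995t); solution grows exponentially.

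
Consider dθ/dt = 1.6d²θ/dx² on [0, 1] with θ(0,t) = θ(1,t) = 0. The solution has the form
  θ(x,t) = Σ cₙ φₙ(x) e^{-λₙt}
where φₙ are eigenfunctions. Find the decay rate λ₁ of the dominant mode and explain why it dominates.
Eigenvalues: λₙ = 1.6n²π².
First three modes:
  n=1: λ₁ = 1.6π² ≈ 15.791
  n=2: λ₂ = 6.4π² ≈ 63.165 (4× faster decay)
  n=3: λ₃ = 14.4π² ≈ 142.122 (9× faster decay)
As t → ∞, higher modes decay exponentially faster. The n=1 mode dominates: θ ~ c₁ sin(πx) e^{-λ₁t}.
Decay rate: λ₁ = 1.6π² ≈ 15.791.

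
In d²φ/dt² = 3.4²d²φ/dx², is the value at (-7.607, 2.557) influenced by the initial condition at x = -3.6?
Yes. The domain of dependence is [-16.3008, 1.0868], and -3.6 ∈ [-16.3008, 1.0868].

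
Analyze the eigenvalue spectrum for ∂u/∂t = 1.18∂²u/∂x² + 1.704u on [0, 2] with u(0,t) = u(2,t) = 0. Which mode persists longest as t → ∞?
Eigenvalues: λₙ = 1.18n²π²/2² - 1.704.
First three modes:
  n=1: λ₁ = 1.18π²/2² - 1.704 ≈ 1.208
  n=2: λ₂ = 4.72π²/2² - 1.704 ≈ 9.942
  n=3: λ₃ = 10.62π²/2² - 1.704 ≈ 24.5
Since 1.18π²/2² ≈ 2.912 > 1.704, all λₙ > 0.
The n=1 mode decays slowest → dominates as t → ∞.
Asymptotic: u ~ c₁ sin(πx/2) e^{-λ₁t} with decay rate λ₁ ≈ 1.208.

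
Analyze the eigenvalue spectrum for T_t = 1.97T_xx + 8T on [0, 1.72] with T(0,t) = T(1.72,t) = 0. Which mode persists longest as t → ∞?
Eigenvalues: λₙ = 1.97n²π²/1.72² - 8.
First three modes:
  n=1: λ₁ = 1.97π²/1.72² - 8 ≈ -1.428
  n=2: λ₂ = 7.88π²/1.72² - 8 ≈ 18.289
  n=3: λ₃ = 17.73π²/1.72² - 8 ≈ 51.15
Since 1.97π²/1.72² ≈ 6.572 < 8, λ₁ < 0.
The n=1 mode grows fastest (−λₙ is largest for n=1) → dominates.
Asymptotic: T ~ c₁ sin(πx/1.72) e^{1.428t} (exponential growth at rate −λ₁ ≈ 1.428).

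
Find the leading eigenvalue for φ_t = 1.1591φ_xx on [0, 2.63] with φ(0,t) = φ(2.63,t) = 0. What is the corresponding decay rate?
Eigenvalues: λₙ = 1.1591n²π²/2.63².
First three modes:
  n=1: λ₁ = 1.1591π²/2.63² ≈ 1.654
  n=2: λ₂ = 4.6364π²/2.63² ≈ 6.616 (4× faster decay)
  n=3: λ₃ = 10.4319π²/2.63² ≈ 14.885 (9× faster decay)
As t → ∞, higher modes decay exponentially faster. The n=1 mode dominates: φ ~ c₁ sin(πx/2.63) e^{-λ₁t}.
Decay rate: λ₁ = 1.1591π²/2.63² ≈ 1.654.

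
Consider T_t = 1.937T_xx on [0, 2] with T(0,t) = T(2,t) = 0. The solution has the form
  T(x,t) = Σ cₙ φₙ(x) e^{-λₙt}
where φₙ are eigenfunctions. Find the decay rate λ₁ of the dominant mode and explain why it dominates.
Eigenvalues: λₙ = 1.937n²π²/2².
First three modes:
  n=1: λ₁ = 1.937π²/2² ≈ 4.779
  n=2: λ₂ = 7.748π²/2² ≈ 19.117 (4× faster decay)
  n=3: λ₃ = 17.433π²/2² ≈ 43.014 (9× faster decay)
As t → ∞, higher modes decay exponentially faster. The n=1 mode dominates: T ~ c₁ sin(πx/2) e^{-λ₁t}.
Decay rate: λ₁ = 1.937π²/2² ≈ 4.779.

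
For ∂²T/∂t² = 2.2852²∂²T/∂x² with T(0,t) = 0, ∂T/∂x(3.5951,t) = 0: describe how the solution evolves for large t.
T oscillates (no decay). Energy is conserved; the solution oscillates indefinitely as standing waves.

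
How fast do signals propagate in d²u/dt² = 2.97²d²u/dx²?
Speed = 2.97. Information travels along characteristics x = x₀ ± 2.97t.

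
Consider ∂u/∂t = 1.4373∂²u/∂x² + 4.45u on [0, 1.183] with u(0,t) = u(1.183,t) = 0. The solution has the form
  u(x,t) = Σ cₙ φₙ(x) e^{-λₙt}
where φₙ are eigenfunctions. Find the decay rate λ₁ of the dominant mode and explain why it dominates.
Eigenvalues: λₙ = 1.4373n²π²/1.183² - 4.45.
First three modes:
  n=1: λ₁ = 1.4373π²/1.183² - 4.45 ≈ 5.686
  n=2: λ₂ = 5.7492π²/1.183² - 4.45 ≈ 36.095
  n=3: λ₃ = 12.9357π²/1.183² - 4.45 ≈ 86.776
Since 1.4373π²/1.183² ≈ 10.136 > 4.45, all λₙ > 0.
The n=1 mode decays slowest → dominates as t → ∞.
Asymptotic: u ~ c₁ sin(πx/1.183) e^{-λ₁t} with decay rate λ₁ ≈ 5.686.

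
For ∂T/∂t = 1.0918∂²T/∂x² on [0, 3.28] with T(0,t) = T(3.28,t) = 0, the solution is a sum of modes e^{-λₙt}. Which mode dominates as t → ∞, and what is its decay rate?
Eigenvalues: λₙ = 1.0918n²π²/3.28².
First three modes:
  n=1: λ₁ = 1.0918π²/3.28² ≈ 1.002
  n=2: λ₂ = 4.3672π²/3.28² ≈ 4.006 (4× faster decay)
  n=3: λ₃ = 9.8262π²/3.28² ≈ 9.014 (9× faster decay)
As t → ∞, higher modes decay exponentially faster. The n=1 mode dominates: T ~ c₁ sin(πx/3.28) e^{-λ₁t}.
Decay rate: λ₁ = 1.0918π²/3.28² ≈ 1.002.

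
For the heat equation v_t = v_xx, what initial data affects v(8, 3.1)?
The entire real line. The heat equation has infinite propagation speed: any initial disturbance instantly affects all points (though exponentially small far away).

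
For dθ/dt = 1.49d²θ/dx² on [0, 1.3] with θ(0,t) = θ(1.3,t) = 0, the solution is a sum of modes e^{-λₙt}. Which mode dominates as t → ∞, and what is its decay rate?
Eigenvalues: λₙ = 1.49n²π²/1.3².
First three modes:
  n=1: λ₁ = 1.49π²/1.3² ≈ 8.702
  n=2: λ₂ = 5.96π²/1.3² ≈ 34.806 (4× faster decay)
  n=3: λ₃ = 13.41π²/1.3² ≈ 78.314 (9× faster decay)
As t → ∞, higher modes decay exponentially faster. The n=1 mode dominates: θ ~ c₁ sin(πx/1.3) e^{-λ₁t}.
Decay rate: λ₁ = 1.49π²/1.3² ≈ 8.702.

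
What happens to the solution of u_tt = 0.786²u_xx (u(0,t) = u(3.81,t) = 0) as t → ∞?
u oscillates (no decay). Energy is conserved; the solution oscillates indefinitely as standing waves.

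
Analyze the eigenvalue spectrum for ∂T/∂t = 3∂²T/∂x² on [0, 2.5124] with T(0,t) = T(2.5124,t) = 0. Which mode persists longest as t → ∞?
Eigenvalues: λₙ = 3n²π²/2.5124².
First three modes:
  n=1: λ₁ = 3π²/2.5124² ≈ 4.691
  n=2: λ₂ = 12π²/2.5124² ≈ 18.763 (4× faster decay)
  n=3: λ₃ = 27π²/2.5124² ≈ 42.217 (9× faster decay)
As t → ∞, higher modes decay exponentially faster. The n=1 mode dominates: T ~ c₁ sin(πx/2.5124) e^{-λ₁t}.
Decay rate: λ₁ = 3π²/2.5124² ≈ 4.691.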